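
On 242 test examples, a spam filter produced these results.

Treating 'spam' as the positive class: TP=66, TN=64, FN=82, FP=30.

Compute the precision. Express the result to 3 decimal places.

0.688

Precision = TP/(TP+FP) = 66/(66+30) = 66/96 = 0.688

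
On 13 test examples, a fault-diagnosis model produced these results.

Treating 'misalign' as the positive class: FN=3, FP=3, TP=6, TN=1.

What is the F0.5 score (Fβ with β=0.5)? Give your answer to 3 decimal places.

0.667

Fβ = (1+β²)·TP / ((1+β²)·TP + β²·FN + FP), with β²=1/4
= 1.25·6 / (1.25·6 + 0.25·3 + 3) = 0.667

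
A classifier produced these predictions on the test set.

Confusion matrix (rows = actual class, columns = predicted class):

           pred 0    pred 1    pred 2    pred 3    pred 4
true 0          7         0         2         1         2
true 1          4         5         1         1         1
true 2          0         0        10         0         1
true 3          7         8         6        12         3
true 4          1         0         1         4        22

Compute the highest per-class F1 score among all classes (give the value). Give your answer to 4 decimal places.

Per-class F1 score (2·TP/(2·TP+FP+FN)):
  0: TP=7, FP=4+0+7+1=12, FN=0+2+1+2=5 → 14/31 = 0.45161
  1: TP=5, FP=0+0+8+0=8, FN=4+1+1+1=7 → 10/25 = 0.40000
  2: TP=10, FP=2+1+6+1=10, FN=0+0+0+1=1 → 20/31 = 0.64516
  3: TP=12, FP=1+1+0+4=6, FN=7+8+6+3=24 → 24/54 = 0.44444
  4: TP=22, FP=2+1+1+3=7, FN=1+0+1+4=6 → 44/57 = 0.77193
Highest is class '4' with F1 score = 0.7719.

0.7719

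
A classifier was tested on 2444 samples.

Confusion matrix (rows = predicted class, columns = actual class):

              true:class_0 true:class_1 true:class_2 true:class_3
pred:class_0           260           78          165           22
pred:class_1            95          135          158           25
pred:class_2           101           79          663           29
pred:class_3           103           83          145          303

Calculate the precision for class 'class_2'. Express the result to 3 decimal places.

0.760

Take TP from the diagonal, FP from the rest of the 'class_2' prediction marginal, FN from the rest of the 'class_2' actual marginal.
precision = TP/(TP+FP).
class_2: TP=663, FP=101+79+29=209 → 663/872 = 0.7603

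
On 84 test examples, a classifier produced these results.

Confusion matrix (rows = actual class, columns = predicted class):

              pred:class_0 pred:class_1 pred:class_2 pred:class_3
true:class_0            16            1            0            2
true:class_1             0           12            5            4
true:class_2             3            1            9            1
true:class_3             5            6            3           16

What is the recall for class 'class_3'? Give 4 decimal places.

0.5333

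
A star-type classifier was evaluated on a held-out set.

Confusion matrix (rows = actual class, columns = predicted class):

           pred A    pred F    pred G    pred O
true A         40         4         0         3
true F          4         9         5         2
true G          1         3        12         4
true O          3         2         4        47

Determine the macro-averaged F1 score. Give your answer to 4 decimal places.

Per-class F1 score (2·TP/(2·TP+FP+FN)):
  A: TP=40, FP=4+1+3=8, FN=4+0+3=7 → 80/95 = 0.84211
  F: TP=9, FP=4+3+2=9, FN=4+5+2=11 → 18/38 = 0.47368
  G: TP=12, FP=0+5+4=9, FN=1+3+4=8 → 24/41 = 0.58537
  O: TP=47, FP=3+2+4=9, FN=3+2+4=9 → 94/112 = 0.83929
Macro-F1 score = mean = (0.84211 + 0.47368 + 0.58537 + 0.83929) / 4 = 0.6851

0.6851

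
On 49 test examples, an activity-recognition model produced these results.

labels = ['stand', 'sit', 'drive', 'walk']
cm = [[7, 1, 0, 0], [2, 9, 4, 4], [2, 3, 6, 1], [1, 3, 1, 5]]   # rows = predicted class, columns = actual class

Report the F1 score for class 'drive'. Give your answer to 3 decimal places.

Treat 'drive' as positive and all other classes as negative.
F1 score = 2·TP/(2·TP+FP+FN).
drive: TP=6, FP=2+3+1=6, FN=0+4+1=5 → 12/23 = 0.5217

0.522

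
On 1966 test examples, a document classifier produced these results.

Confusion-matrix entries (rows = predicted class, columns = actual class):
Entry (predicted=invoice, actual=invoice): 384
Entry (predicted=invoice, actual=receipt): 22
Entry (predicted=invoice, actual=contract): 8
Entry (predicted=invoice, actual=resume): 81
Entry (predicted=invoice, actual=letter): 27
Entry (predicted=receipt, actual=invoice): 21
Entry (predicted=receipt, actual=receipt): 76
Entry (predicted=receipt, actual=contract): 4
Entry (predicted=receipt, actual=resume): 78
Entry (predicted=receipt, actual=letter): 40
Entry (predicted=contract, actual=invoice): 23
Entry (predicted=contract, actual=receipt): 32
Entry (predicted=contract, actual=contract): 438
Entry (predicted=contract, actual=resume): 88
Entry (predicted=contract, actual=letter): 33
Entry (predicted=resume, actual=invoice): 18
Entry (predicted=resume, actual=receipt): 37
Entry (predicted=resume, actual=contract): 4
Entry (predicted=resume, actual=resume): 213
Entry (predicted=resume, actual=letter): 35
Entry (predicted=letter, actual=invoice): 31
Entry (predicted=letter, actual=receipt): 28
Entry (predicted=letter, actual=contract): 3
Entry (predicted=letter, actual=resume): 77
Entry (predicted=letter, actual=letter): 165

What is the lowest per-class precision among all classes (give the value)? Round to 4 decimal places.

Per-class precision (TP/(TP+FP)):
  invoice: TP=384, FP=22+8+81+27=138 → 384/522 = 0.73563
  receipt: TP=76, FP=21+4+78+40=143 → 76/219 = 0.34703
  contract: TP=438, FP=23+32+88+33=176 → 438/614 = 0.71336
  resume: TP=213, FP=18+37+4+35=94 → 213/307 = 0.69381
  letter: TP=165, FP=31+28+3+77=139 → 165/304 = 0.54276
Lowest is class 'receipt' with precision = 0.3470.

0.3470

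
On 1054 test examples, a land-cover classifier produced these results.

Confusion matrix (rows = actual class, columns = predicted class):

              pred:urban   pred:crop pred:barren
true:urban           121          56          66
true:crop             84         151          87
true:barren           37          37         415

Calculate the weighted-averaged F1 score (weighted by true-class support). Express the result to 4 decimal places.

0.6424

Per-class F1 score (2·TP/(2·TP+FP+FN)):
  urban: TP=121, FP=84+37=121, FN=56+66=122 → 242/485 = 0.49897
  crop: TP=151, FP=56+37=93, FN=84+87=171 → 302/566 = 0.53357
  barren: TP=415, FP=66+87=153, FN=37+37=74 → 830/1057 = 0.78524
Weighted-F1 score = Σ (supportᵢ/N)·F1 scoreᵢ with N=1054: (243/1054)·0.49897 + (322/1054)·0.53357 + (489/1054)·0.78524 = 0.6424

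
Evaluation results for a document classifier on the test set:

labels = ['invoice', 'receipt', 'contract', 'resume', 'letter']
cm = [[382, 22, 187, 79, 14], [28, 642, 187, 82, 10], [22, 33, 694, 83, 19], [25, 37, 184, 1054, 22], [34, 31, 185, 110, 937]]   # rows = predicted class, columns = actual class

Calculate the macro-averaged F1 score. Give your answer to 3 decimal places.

0.719

Per-class F1 score (2·TP/(2·TP+FP+FN)):
  invoice: TP=382, FP=22+187+79+14=302, FN=28+22+25+34=109 → 764/1175 = 0.6502
  receipt: TP=642, FP=28+187+82+10=307, FN=22+33+37+31=123 → 1284/1714 = 0.7491
  contract: TP=694, FP=22+33+83+19=157, FN=187+187+184+185=743 → 1388/2288 = 0.6066
  resume: TP=1054, FP=25+37+184+22=268, FN=79+82+83+110=354 → 2108/2730 = 0.7722
  letter: TP=937, FP=34+31+185+110=360, FN=14+10+19+22=65 → 1874/2299 = 0.8151
Macro-F1 score = mean = (0.6502 + 0.7491 + 0.6066 + 0.7722 + 0.8151) / 5 = 0.719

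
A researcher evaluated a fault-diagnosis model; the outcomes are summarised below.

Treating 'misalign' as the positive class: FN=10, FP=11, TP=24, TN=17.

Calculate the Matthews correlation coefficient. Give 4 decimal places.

MCC = (TP·TN − FP·FN) / √((TP+FP)(TP+FN)(TN+FP)(TN+FN))
Numerator = 24·17 − 11·10 = 298
Denominator = √(35·34·28·27) = √899640 = 948.4935
MCC = 298 / 948.4935 = 0.3142

0.3142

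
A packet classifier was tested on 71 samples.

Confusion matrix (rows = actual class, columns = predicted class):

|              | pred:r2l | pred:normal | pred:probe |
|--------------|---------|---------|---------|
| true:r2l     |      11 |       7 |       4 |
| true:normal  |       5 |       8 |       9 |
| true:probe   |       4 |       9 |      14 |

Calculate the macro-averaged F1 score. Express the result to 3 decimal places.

Per-class F1 score (2·TP/(2·TP+FP+FN)):
  r2l: TP=11, FP=5+4=9, FN=7+4=11 → 22/42 = 0.5238
  normal: TP=8, FP=7+9=16, FN=5+9=14 → 16/46 = 0.3478
  probe: TP=14, FP=4+9=13, FN=4+9=13 → 28/54 = 0.5185
Macro-F1 score = mean = (0.5238 + 0.3478 + 0.5185) / 3 = 0.463

0.463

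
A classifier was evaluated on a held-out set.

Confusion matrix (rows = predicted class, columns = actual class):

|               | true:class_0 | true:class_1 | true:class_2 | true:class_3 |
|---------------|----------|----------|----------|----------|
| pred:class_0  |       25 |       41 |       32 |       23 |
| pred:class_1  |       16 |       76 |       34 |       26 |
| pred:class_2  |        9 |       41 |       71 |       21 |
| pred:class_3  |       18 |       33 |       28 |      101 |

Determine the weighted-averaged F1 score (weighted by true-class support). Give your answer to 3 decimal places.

0.466

Per-class F1 score (2·TP/(2·TP+FP+FN)):
  class_0: TP=25, FP=41+32+23=96, FN=16+9+18=43 → 50/189 = 0.2646
  class_1: TP=76, FP=16+34+26=76, FN=41+41+33=115 → 152/343 = 0.4431
  class_2: TP=71, FP=9+41+21=71, FN=32+34+28=94 → 142/307 = 0.4625
  class_3: TP=101, FP=18+33+28=79, FN=23+26+21=70 → 202/351 = 0.5755
Weighted-F1 score = Σ (supportᵢ/N)·F1 scoreᵢ with N=595: (68/595)·0.2646 + (191/595)·0.4431 + (165/595)·0.4625 + (171/595)·0.5755 = 0.466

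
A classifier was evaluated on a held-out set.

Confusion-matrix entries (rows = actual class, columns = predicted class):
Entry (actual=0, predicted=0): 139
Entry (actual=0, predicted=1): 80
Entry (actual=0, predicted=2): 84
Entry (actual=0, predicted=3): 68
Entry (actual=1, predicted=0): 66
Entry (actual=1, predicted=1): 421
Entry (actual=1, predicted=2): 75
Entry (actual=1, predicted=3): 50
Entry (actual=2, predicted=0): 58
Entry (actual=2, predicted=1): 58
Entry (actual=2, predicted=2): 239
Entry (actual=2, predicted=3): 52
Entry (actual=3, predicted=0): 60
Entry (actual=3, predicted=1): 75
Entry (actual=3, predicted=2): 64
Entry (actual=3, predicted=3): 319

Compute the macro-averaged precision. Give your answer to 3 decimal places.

0.566

Per-class precision (TP/(TP+FP)):
  0: TP=139, FP=66+58+60=184 → 139/323 = 0.4303
  1: TP=421, FP=80+58+75=213 → 421/634 = 0.6640
  2: TP=239, FP=84+75+64=223 → 239/462 = 0.5173
  3: TP=319, FP=68+50+52=170 → 319/489 = 0.6524
Macro-precision = mean = (0.4303 + 0.6640 + 0.5173 + 0.6524) / 4 = 0.566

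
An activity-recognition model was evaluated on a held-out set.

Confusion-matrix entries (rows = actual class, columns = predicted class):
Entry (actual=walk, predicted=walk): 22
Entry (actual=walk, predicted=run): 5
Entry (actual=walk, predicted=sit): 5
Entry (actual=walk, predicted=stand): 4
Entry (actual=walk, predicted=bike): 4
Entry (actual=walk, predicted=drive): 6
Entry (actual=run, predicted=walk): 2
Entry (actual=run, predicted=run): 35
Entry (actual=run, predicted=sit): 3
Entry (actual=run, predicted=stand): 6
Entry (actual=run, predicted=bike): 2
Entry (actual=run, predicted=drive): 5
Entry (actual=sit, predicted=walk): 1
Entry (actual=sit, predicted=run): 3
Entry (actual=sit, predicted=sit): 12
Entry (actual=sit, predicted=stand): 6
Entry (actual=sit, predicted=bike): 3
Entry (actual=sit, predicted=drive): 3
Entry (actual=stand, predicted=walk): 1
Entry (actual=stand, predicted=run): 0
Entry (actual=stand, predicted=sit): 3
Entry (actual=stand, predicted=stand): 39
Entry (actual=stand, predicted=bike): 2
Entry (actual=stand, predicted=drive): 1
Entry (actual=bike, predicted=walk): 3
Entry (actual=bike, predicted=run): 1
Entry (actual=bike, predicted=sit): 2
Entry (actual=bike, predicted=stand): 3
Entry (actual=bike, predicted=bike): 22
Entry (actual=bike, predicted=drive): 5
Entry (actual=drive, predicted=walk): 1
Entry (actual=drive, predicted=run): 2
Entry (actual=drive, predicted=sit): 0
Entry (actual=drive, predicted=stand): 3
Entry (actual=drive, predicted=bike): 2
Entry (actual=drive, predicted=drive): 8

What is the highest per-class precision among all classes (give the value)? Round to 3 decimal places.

0.761

Per-class precision (TP/(TP+FP)):
  walk: TP=22, FP=2+1+1+3+1=8 → 22/30 = 0.7333
  run: TP=35, FP=5+3+0+1+2=11 → 35/46 = 0.7609
  sit: TP=12, FP=5+3+3+2+0=13 → 12/25 = 0.4800
  stand: TP=39, FP=4+6+6+3+3=22 → 39/61 = 0.6393
  bike: TP=22, FP=4+2+3+2+2=13 → 22/35 = 0.6286
  drive: TP=8, FP=6+5+3+1+5=20 → 8/28 = 0.2857
Highest is class 'run' with precision = 0.761.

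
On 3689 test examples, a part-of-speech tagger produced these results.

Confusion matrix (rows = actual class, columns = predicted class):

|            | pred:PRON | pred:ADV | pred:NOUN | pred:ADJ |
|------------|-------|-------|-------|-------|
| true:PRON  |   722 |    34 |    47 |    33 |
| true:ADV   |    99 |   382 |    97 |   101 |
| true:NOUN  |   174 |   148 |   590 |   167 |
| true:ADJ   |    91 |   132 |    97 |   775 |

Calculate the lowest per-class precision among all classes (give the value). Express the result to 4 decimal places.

0.5489

Per-class precision (TP/(TP+FP)):
  PRON: TP=722, FP=99+174+91=364 → 722/1086 = 0.66483
  ADV: TP=382, FP=34+148+132=314 → 382/696 = 0.54885
  NOUN: TP=590, FP=47+97+97=241 → 590/831 = 0.70999
  ADJ: TP=775, FP=33+101+167=301 → 775/1076 = 0.72026
Lowest is class 'ADV' with precision = 0.5489.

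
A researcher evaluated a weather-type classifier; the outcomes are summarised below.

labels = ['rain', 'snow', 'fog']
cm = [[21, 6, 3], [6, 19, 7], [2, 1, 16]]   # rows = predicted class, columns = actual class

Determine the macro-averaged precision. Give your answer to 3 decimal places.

0.712

Per-class precision (TP/(TP+FP)):
  rain: TP=21, FP=6+3=9 → 21/30 = 0.7000
  snow: TP=19, FP=6+7=13 → 19/32 = 0.5938
  fog: TP=16, FP=2+1=3 → 16/19 = 0.8421
Macro-precision = mean = (0.7000 + 0.5938 + 0.8421) / 3 = 0.712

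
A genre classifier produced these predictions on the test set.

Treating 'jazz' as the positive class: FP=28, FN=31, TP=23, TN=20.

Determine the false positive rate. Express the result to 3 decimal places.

FPR = FP/(FP+TN) = 28/(28+20) = 0.583

0.583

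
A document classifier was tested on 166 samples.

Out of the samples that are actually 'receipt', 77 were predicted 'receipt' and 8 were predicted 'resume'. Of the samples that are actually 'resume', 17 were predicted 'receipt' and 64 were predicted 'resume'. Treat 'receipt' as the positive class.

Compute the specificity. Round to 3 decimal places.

0.790

Specificity = TN/(TN+FP) = 64/(64+17) = 0.790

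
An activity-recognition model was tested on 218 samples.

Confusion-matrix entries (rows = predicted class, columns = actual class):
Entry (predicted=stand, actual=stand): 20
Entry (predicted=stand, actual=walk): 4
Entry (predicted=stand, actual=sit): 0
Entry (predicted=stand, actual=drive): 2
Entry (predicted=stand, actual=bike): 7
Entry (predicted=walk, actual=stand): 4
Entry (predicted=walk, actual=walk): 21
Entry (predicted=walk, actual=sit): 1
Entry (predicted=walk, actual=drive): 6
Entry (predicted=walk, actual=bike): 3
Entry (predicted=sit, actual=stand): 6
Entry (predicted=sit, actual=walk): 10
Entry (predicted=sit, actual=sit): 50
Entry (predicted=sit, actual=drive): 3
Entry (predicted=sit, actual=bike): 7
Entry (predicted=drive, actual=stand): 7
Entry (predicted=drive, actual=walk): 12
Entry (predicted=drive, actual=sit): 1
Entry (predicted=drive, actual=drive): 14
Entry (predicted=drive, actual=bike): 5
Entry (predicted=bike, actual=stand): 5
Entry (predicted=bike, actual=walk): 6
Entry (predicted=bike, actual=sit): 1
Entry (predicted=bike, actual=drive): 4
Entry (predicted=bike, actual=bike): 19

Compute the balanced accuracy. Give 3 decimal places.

Balanced accuracy = mean of per-class recall.
  stand: recall = 20/42 = 0.4762
  walk: recall = 21/53 = 0.3962
  sit: recall = 50/53 = 0.9434
  drive: recall = 14/29 = 0.4828
  bike: recall = 19/41 = 0.4634
Mean = (0.4762 + 0.3962 + 0.9434 + 0.4828 + 0.4634) / 5 = 0.552

0.552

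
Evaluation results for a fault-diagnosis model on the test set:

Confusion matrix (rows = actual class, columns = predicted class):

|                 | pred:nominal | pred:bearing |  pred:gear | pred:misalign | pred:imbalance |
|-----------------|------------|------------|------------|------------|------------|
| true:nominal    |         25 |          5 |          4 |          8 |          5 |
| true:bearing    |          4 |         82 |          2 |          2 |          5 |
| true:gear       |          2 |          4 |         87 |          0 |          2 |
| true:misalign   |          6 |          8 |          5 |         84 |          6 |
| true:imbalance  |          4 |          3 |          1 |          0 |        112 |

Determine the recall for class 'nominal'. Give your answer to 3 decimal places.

Take TP from the diagonal, FP from the rest of the 'nominal' prediction marginal, FN from the rest of the 'nominal' actual marginal.
recall = TP/(TP+FN).
nominal: TP=25, FN=5+4+8+5=22 → 25/47 = 0.5319

0.532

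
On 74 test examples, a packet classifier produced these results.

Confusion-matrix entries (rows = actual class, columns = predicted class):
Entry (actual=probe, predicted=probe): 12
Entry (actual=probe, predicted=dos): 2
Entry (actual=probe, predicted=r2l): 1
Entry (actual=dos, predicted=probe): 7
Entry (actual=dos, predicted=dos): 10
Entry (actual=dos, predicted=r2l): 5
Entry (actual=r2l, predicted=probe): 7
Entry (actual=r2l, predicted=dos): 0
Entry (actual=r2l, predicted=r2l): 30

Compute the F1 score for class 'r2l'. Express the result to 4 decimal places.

F1 score = 2·TP/(2·TP+FP+FN).
r2l: TP=30, FP=1+5=6, FN=7+0=7 → 60/73 = 0.82192

0.8219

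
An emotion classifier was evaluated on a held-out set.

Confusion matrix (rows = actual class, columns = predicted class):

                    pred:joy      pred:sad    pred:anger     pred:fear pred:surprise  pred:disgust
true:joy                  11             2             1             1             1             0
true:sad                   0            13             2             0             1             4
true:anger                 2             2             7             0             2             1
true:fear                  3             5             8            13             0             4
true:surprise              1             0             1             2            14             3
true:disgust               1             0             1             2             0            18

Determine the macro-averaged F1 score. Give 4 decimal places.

Per-class F1 score (2·TP/(2·TP+FP+FN)):
  joy: TP=11, FP=0+2+3+1+1=7, FN=2+1+1+1+0=5 → 22/34 = 0.64706
  sad: TP=13, FP=2+2+5+0+0=9, FN=0+2+0+1+4=7 → 26/42 = 0.61905
  anger: TP=7, FP=1+2+8+1+1=13, FN=2+2+0+2+1=7 → 14/34 = 0.41176
  fear: TP=13, FP=1+0+0+2+2=5, FN=3+5+8+0+4=20 → 26/51 = 0.50980
  surprise: TP=14, FP=1+1+2+0+0=4, FN=1+0+1+2+3=7 → 28/39 = 0.71795
  disgust: TP=18, FP=0+4+1+4+3=12, FN=1+0+1+2+0=4 → 36/52 = 0.69231
Macro-F1 score = mean = (0.64706 + 0.61905 + 0.41176 + 0.50980 + 0.71795 + 0.69231) / 6 = 0.5997

0.5997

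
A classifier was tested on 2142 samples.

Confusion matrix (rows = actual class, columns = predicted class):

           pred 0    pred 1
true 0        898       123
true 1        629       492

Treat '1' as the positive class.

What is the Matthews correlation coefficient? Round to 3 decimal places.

MCC = (TP·TN − FP·FN) / √((TP+FP)(TP+FN)(TN+FP)(TN+FN))
Numerator = 492·898 − 123·629 = 364449
Denominator = √(615·1121·1021·1527) = √1074844175805 = 1036746.9198
MCC = 364449 / 1036746.9198 = 0.352

0.352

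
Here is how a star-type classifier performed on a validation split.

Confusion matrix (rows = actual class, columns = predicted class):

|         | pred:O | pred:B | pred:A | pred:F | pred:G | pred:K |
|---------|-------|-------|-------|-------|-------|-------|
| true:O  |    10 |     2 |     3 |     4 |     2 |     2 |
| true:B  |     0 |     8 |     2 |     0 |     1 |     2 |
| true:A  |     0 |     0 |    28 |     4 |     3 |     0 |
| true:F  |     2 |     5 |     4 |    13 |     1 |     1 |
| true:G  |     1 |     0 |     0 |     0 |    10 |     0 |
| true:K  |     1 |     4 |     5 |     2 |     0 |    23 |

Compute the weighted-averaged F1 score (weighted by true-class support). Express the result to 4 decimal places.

Per-class F1 score (2·TP/(2·TP+FP+FN)):
  O: TP=10, FP=0+0+2+1+1=4, FN=2+3+4+2+2=13 → 20/37 = 0.54054
  B: TP=8, FP=2+0+5+0+4=11, FN=0+2+0+1+2=5 → 16/32 = 0.50000
  A: TP=28, FP=3+2+4+0+5=14, FN=0+0+4+3+0=7 → 56/77 = 0.72727
  F: TP=13, FP=4+0+4+0+2=10, FN=2+5+4+1+1=13 → 26/49 = 0.53061
  G: TP=10, FP=2+1+3+1+0=7, FN=1+0+0+0+0=1 → 20/28 = 0.71429
  K: TP=23, FP=2+2+0+1+0=5, FN=1+4+5+2+0=12 → 46/63 = 0.73016
Weighted-F1 score = Σ (supportᵢ/N)·F1 scoreᵢ with N=143: (23/143)·0.54054 + (13/143)·0.50000 + (35/143)·0.72727 + (26/143)·0.53061 + (11/143)·0.71429 + (35/143)·0.73016 = 0.6405

0.6405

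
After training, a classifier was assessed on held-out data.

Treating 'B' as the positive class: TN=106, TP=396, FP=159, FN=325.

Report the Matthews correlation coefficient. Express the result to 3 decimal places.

-0.045

MCC = (TP·TN − FP·FN) / √((TP+FP)(TP+FN)(TN+FP)(TN+FN))
Numerator = 396·106 − 159·325 = -9699
Denominator = √(555·721·265·431) = √45703703325 = 213784.2448
MCC = -9699 / 213784.2448 = -0.045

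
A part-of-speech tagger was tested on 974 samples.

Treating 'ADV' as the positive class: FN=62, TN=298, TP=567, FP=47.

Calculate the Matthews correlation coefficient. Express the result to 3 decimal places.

MCC = (TP·TN − FP·FN) / √((TP+FP)(TP+FN)(TN+FP)(TN+FN))
Numerator = 567·298 − 47·62 = 166052
Denominator = √(614·629·345·360) = √47966785200 = 219013.2078
MCC = 166052 / 219013.2078 = 0.758

0.758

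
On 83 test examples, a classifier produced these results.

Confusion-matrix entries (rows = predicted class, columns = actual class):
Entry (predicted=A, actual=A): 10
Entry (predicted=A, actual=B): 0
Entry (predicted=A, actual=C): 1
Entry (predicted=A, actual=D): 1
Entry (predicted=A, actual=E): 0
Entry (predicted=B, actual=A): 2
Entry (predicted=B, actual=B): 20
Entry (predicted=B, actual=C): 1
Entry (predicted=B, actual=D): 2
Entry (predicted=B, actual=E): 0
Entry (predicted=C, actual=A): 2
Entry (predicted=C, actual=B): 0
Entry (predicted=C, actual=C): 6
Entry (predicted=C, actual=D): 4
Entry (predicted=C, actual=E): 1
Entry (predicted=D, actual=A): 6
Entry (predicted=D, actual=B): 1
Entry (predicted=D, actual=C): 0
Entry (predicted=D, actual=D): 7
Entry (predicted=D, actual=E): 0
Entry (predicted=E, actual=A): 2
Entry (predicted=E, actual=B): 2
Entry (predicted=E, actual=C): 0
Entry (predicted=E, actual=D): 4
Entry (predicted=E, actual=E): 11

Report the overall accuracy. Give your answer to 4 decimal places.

0.6506

Accuracy = trace / total = (10+20+6+7+11=54) / 83 = 54/83 = 0.6506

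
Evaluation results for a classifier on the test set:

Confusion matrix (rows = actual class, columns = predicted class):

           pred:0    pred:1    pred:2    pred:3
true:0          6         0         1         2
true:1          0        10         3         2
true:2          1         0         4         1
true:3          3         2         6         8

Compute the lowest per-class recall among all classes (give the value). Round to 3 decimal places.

0.421

Per-class recall (TP/(TP+FN)):
  0: TP=6, FN=0+1+2=3 → 6/9 = 0.6667
  1: TP=10, FN=0+3+2=5 → 10/15 = 0.6667
  2: TP=4, FN=1+0+1=2 → 4/6 = 0.6667
  3: TP=8, FN=3+2+6=11 → 8/19 = 0.4211
Lowest is class '3' with recall = 0.421.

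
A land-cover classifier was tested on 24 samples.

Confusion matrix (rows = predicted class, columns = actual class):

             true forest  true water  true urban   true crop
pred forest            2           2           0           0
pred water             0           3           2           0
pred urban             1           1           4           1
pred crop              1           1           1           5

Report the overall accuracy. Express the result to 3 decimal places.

Accuracy = trace / total = (2+3+4+5=14) / 24 = 14/24 = 0.583

0.583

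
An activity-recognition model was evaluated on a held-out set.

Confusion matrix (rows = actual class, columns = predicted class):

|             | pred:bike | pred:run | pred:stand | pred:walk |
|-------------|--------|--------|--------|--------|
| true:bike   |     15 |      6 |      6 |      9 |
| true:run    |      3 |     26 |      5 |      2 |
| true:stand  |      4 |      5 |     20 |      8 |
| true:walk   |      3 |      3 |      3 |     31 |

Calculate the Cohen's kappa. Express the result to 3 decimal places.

0.488

Observed agreement pₒ = trace/N = 92/149 = 0.6174
Expected agreement pₑ = Σ (rowᵢ·colᵢ)/N² = (36·25 + 36·40 + 37·34 + 40·50)/149² = 0.2522
κ = (pₒ − pₑ)/(1 − pₑ) = (0.6174 − 0.2522)/(1 − 0.2522) = 0.488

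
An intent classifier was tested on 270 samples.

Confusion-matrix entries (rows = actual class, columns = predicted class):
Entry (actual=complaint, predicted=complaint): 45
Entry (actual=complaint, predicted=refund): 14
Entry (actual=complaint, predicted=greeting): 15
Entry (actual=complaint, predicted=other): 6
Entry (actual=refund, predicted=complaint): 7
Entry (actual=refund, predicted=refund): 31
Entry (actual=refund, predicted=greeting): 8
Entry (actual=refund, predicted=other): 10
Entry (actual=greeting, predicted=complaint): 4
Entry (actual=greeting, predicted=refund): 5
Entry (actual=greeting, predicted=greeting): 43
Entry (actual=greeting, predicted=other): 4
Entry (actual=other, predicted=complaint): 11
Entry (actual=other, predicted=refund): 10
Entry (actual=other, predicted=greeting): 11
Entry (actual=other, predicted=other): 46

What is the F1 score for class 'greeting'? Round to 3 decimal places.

0.647

F1 score = 2·TP/(2·TP+FP+FN).
greeting: TP=43, FP=15+8+11=34, FN=4+5+4=13 → 86/133 = 0.6466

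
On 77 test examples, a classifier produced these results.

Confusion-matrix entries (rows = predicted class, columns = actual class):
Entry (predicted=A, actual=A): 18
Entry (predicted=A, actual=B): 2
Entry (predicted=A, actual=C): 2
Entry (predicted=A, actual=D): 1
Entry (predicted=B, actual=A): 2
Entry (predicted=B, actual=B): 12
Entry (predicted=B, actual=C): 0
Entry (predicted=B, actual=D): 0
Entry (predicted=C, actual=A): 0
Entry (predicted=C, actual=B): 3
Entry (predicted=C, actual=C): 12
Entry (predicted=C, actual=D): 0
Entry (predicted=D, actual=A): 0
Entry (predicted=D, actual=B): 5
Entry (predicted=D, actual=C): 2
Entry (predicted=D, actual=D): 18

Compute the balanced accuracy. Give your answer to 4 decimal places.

0.7857

Balanced accuracy = mean of per-class recall.
  A: recall = 18/20 = 0.90000
  B: recall = 12/22 = 0.54545
  C: recall = 12/16 = 0.75000
  D: recall = 18/19 = 0.94737
Mean = (0.90000 + 0.54545 + 0.75000 + 0.94737) / 4 = 0.7857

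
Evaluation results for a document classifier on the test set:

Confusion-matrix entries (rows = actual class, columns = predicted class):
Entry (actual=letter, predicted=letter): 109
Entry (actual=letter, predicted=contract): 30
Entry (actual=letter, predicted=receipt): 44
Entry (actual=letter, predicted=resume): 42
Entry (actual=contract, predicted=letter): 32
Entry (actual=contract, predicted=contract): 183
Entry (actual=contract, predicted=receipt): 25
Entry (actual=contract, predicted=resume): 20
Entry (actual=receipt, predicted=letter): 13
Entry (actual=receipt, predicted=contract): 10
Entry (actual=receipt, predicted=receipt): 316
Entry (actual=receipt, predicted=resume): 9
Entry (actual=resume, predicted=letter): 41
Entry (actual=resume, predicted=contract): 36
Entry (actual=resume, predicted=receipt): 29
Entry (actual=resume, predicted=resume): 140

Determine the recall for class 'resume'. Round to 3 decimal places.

One-vs-rest for 'resume': TP = diagonal; FP = other classes predicted 'resume'; FN = 'resume' predicted as other.
recall = TP/(TP+FN).
resume: TP=140, FN=41+36+29=106 → 140/246 = 0.5691

0.569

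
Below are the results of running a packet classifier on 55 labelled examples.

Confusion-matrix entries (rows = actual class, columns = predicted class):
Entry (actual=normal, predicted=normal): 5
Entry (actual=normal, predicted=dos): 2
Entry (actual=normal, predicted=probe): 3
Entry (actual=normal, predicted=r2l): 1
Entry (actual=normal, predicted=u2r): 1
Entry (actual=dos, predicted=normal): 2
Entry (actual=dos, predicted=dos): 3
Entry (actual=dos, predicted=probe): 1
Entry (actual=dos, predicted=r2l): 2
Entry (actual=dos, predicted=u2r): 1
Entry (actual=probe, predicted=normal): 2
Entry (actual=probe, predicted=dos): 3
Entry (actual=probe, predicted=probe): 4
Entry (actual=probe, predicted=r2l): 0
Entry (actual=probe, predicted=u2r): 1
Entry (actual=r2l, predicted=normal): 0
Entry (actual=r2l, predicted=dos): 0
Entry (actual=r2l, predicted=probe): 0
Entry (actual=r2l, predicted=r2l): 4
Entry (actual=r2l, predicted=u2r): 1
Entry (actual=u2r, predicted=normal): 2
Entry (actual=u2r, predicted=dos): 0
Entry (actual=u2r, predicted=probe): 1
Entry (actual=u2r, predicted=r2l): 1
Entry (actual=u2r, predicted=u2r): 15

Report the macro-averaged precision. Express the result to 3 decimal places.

Per-class precision (TP/(TP+FP)):
  normal: TP=5, FP=2+2+0+2=6 → 5/11 = 0.4545
  dos: TP=3, FP=2+3+0+0=5 → 3/8 = 0.3750
  probe: TP=4, FP=3+1+0+1=5 → 4/9 = 0.4444
  r2l: TP=4, FP=1+2+0+1=4 → 4/8 = 0.5000
  u2r: TP=15, FP=1+1+1+1=4 → 15/19 = 0.7895
Macro-precision = mean = (0.4545 + 0.3750 + 0.4444 + 0.5000 + 0.7895) / 5 = 0.513

0.513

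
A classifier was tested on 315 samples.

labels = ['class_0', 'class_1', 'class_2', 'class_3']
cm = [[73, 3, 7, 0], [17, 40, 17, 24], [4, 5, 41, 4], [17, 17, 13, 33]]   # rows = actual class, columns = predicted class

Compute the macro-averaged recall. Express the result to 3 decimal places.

Per-class recall (TP/(TP+FN)):
  class_0: TP=73, FN=3+7+0=10 → 73/83 = 0.8795
  class_1: TP=40, FN=17+17+24=58 → 40/98 = 0.4082
  class_2: TP=41, FN=4+5+4=13 → 41/54 = 0.7593
  class_3: TP=33, FN=17+17+13=47 → 33/80 = 0.4125
Macro-recall = mean = (0.8795 + 0.4082 + 0.7593 + 0.4125) / 4 = 0.615

0.615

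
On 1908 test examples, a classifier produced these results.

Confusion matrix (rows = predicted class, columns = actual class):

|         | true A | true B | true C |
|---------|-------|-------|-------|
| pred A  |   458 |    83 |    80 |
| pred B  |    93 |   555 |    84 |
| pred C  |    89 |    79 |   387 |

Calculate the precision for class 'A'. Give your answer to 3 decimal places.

0.738

Take TP from the diagonal, FP from the rest of the 'A' prediction marginal, FN from the rest of the 'A' actual marginal.
precision = TP/(TP+FP).
A: TP=458, FP=83+80=163 → 458/621 = 0.7375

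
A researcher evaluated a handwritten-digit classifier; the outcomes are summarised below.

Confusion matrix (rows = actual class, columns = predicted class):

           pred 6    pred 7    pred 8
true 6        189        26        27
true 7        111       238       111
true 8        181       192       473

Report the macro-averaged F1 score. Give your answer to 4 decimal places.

0.5639

Per-class F1 score (2·TP/(2·TP+FP+FN)):
  6: TP=189, FP=111+181=292, FN=26+27=53 → 378/723 = 0.52282
  7: TP=238, FP=26+192=218, FN=111+111=222 → 476/916 = 0.51965
  8: TP=473, FP=27+111=138, FN=181+192=373 → 946/1457 = 0.64928
Macro-F1 score = mean = (0.52282 + 0.51965 + 0.64928) / 3 = 0.5639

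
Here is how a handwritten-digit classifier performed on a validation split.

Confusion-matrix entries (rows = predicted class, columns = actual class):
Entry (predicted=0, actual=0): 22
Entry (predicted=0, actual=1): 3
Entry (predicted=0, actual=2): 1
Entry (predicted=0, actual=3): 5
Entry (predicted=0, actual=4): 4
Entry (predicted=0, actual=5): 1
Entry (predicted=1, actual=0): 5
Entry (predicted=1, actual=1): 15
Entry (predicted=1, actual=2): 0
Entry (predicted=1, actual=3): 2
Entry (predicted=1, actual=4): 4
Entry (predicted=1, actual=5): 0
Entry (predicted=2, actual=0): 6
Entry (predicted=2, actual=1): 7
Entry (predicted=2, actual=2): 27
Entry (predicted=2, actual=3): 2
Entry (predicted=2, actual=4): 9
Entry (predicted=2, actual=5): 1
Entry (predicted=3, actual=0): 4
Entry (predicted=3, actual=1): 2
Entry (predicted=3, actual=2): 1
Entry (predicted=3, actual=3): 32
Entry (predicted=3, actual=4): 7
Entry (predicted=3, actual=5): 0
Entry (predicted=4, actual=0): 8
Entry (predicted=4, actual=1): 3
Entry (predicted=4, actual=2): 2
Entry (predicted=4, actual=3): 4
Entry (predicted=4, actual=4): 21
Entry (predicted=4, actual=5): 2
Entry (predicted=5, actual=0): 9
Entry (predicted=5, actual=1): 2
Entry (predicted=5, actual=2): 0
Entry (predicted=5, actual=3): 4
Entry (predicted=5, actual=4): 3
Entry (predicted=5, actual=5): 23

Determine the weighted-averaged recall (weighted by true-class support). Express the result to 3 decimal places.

0.581

Per-class recall (TP/(TP+FN)):
  0: TP=22, FN=5+6+4+8+9=32 → 22/54 = 0.4074
  1: TP=15, FN=3+7+2+3+2=17 → 15/32 = 0.4688
  2: TP=27, FN=1+0+1+2+0=4 → 27/31 = 0.8710
  3: TP=32, FN=5+2+2+4+4=17 → 32/49 = 0.6531
  4: TP=21, FN=4+4+9+7+3=27 → 21/48 = 0.4375
  5: TP=23, FN=1+0+1+0+2=4 → 23/27 = 0.8519
Weighted-recall = Σ (supportᵢ/N)·recallᵢ with N=241: (54/241)·0.4074 + (32/241)·0.4688 + (31/241)·0.8710 + (49/241)·0.6531 + (48/241)·0.4375 + (27/241)·0.8519 = 0.581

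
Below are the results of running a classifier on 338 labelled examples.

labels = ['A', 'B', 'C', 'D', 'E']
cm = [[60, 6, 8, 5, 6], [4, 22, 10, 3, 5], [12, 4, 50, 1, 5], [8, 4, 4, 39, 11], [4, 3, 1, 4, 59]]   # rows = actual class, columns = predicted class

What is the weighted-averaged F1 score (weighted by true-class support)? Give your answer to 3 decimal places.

0.677

Per-class F1 score (2·TP/(2·TP+FP+FN)):
  A: TP=60, FP=4+12+8+4=28, FN=6+8+5+6=25 → 120/173 = 0.6936
  B: TP=22, FP=6+4+4+3=17, FN=4+10+3+5=22 → 44/83 = 0.5301
  C: TP=50, FP=8+10+4+1=23, FN=12+4+1+5=22 → 100/145 = 0.6897
  D: TP=39, FP=5+3+1+4=13, FN=8+4+4+11=27 → 78/118 = 0.6610
  E: TP=59, FP=6+5+5+11=27, FN=4+3+1+4=12 → 118/157 = 0.7516
Weighted-F1 score = Σ (supportᵢ/N)·F1 scoreᵢ with N=338: (85/338)·0.6936 + (44/338)·0.5301 + (72/338)·0.6897 + (66/338)·0.6610 + (71/338)·0.7516 = 0.677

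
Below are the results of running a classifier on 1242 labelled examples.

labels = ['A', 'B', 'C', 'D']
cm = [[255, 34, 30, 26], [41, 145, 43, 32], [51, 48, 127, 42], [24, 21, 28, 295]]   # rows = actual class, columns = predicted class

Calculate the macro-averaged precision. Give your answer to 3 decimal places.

Per-class precision (TP/(TP+FP)):
  A: TP=255, FP=41+51+24=116 → 255/371 = 0.6873
  B: TP=145, FP=34+48+21=103 → 145/248 = 0.5847
  C: TP=127, FP=30+43+28=101 → 127/228 = 0.5570
  D: TP=295, FP=26+32+42=100 → 295/395 = 0.7468
Macro-precision = mean = (0.6873 + 0.5847 + 0.5570 + 0.7468) / 4 = 0.644

0.644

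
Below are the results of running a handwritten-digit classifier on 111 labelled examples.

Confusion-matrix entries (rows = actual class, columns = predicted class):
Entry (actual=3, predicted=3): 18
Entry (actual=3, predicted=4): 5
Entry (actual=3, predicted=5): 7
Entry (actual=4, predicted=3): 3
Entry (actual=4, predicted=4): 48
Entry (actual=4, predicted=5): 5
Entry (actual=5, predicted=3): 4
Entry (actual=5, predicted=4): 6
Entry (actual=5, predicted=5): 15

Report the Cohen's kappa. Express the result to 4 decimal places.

0.5614

Observed agreement pₒ = trace/N = 81/111 = 0.72973
Expected agreement pₑ = Σ (rowᵢ·colᵢ)/N² = (30·25 + 56·59 + 25·27)/111² = 0.38382
κ = (pₒ − pₑ)/(1 − pₑ) = (0.72973 − 0.38382)/(1 − 0.38382) = 0.5614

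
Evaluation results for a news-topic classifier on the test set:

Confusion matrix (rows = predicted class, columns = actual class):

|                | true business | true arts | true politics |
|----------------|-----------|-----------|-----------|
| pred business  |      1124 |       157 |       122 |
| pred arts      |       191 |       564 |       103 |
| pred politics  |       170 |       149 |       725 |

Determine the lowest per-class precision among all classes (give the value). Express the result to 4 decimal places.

0.6573

Per-class precision (TP/(TP+FP)):
  business: TP=1124, FP=157+122=279 → 1124/1403 = 0.80114
  arts: TP=564, FP=191+103=294 → 564/858 = 0.65734
  politics: TP=725, FP=170+149=319 → 725/1044 = 0.69444
Lowest is class 'arts' with precision = 0.6573.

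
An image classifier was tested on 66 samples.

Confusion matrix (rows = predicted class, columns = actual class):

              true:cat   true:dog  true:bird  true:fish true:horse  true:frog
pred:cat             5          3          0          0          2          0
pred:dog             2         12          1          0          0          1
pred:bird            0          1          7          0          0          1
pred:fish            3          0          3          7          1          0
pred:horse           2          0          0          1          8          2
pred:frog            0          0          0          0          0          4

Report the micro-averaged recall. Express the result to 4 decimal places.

Micro-averaging pools counts across classes: ΣTP=43, ΣFP=23, ΣFN=23.
Micro-recall = TP/(TP+FN) on pooled counts = 0.6515 (equals overall accuracy in single-label multiclass).

0.6515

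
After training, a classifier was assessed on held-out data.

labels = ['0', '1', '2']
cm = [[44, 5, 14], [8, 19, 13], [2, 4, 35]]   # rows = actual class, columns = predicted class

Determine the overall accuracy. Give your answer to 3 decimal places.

0.681

Accuracy = trace / total = (44+19+35=98) / 144 = 98/144 = 0.681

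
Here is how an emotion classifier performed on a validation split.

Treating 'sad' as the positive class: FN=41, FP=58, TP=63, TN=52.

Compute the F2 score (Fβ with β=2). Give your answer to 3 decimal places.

Fβ = (1+β²)·TP / ((1+β²)·TP + β²·FN + FP), with β²=4
= 5·63 / (5·63 + 4·41 + 58) = 0.587

0.587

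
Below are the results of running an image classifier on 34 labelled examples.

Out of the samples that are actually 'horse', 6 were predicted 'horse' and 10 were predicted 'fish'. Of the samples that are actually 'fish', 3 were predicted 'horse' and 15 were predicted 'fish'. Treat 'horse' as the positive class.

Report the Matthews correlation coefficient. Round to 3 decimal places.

0.236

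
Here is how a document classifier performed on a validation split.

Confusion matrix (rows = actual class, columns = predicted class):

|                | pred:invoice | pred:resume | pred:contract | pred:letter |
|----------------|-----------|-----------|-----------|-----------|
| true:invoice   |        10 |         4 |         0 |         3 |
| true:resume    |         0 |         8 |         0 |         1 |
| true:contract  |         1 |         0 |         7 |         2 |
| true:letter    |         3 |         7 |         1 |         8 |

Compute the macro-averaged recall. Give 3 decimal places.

Per-class recall (TP/(TP+FN)):
  invoice: TP=10, FN=4+0+3=7 → 10/17 = 0.5882
  resume: TP=8, FN=0+0+1=1 → 8/9 = 0.8889
  contract: TP=7, FN=1+0+2=3 → 7/10 = 0.7000
  letter: TP=8, FN=3+7+1=11 → 8/19 = 0.4211
Macro-recall = mean = (0.5882 + 0.8889 + 0.7000 + 0.4211) / 4 = 0.650

0.650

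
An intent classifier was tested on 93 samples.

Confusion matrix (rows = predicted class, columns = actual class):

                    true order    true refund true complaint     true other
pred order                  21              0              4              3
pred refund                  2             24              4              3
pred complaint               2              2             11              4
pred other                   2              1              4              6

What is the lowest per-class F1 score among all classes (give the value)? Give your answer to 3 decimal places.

Per-class F1 score (2·TP/(2·TP+FP+FN)):
  order: TP=21, FP=0+4+3=7, FN=2+2+2=6 → 42/55 = 0.7636
  refund: TP=24, FP=2+4+3=9, FN=0+2+1=3 → 48/60 = 0.8000
  complaint: TP=11, FP=2+2+4=8, FN=4+4+4=12 → 22/42 = 0.5238
  other: TP=6, FP=2+1+4=7, FN=3+3+4=10 → 12/29 = 0.4138
Lowest is class 'other' with F1 score = 0.414.

0.414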